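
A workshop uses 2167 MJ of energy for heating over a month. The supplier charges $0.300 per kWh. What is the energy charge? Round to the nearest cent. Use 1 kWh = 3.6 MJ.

2167 MJ × (0.27778 kWh/MJ) = 601.9 kWh
Cost = 601.9 kWh × $0.300/kWh = $180.58

$180.58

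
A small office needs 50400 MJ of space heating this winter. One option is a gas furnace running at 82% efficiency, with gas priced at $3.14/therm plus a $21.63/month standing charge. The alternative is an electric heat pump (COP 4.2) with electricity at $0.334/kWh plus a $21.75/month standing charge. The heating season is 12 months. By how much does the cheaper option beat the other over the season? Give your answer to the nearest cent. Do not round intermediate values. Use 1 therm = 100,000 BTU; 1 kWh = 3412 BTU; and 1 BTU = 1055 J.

Heat load = 50400 MJ = 50,400,000,000 J / 1055 = 47,772,512 BTU
Gas: input = 47,772,512 / 0.82 = 58,259,161 BTU = 582.6 therm → 582.6 × $3.14 = $1,829.34; + 12 × $21.63 standing = $2,088.90
Heat pump: 47,772,512 BTU / 3412 = 14,000 kWh heat; / 4.2 = 3,334 kWh in → × $0.334 = $1,113.44; + 12 × $21.75 standing = $1,374.44
Difference = |$2,088.90 − $1,374.44| = $714.46

$714.46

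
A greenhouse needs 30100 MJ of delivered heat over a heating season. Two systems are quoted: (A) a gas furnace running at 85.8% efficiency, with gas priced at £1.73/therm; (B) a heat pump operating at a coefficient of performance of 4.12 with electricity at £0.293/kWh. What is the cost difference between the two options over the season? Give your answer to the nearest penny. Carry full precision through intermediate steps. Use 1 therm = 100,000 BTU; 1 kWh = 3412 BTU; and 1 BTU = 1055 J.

Heat load = 30100 MJ = 30,100,000,000 J / 1055 = 28,530,806 BTU
Gas: input = 28,530,806 / 0.858 = 33,252,687 BTU = 332.5 therm → 332.5 × £1.73 = £575.27
Heat pump: 28,530,806 BTU / 3412 = 8,362 kWh heat; / 4.12 = 2,030 kWh in → × £0.293 = £594.67
Difference = |£575.27 − £594.67| = £19.40

£19.40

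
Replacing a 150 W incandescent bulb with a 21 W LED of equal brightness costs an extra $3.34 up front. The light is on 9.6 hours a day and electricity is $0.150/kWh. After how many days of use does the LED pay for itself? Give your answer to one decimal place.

Power saved = 150 − 21 = 129 W
Daily energy saved = 129 W × 9.6 h = 1238 Wh = 1.2384 kWh
Daily savings = 1.2384 × $0.150 = $0.1858
Payback = $3.34 / $0.1858 per day = 17.98 days

18.0 days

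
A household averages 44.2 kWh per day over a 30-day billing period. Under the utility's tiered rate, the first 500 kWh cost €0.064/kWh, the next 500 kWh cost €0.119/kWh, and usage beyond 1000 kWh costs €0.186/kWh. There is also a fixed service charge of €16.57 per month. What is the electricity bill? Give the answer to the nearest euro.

Usage = 44.2 kWh/day × 30 days = 1326 kWh
First 500 kWh × €0.064 = €32.00
Next 500 kWh × €0.119 = €59.50
Remaining 326 kWh × €0.186 = €60.64
Energy charge = €152.14; + service €16.57 = €168.71 ≈ €169

€169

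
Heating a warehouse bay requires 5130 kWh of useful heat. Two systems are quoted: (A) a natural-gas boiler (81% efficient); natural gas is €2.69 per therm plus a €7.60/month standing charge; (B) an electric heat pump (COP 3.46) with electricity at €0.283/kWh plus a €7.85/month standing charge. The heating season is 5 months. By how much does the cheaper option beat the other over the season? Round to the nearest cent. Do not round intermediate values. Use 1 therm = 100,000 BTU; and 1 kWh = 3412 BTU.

Heat load = 5130 kWh × 3412 = 17,503,560 BTU
Gas: input = 17,503,560 / 0.81 = 21,609,333 BTU = 216.1 therm → 216.1 × €2.69 = €581.29; + 5 × €7.60 standing = €619.29
Heat pump: 17,503,560 BTU / 3412 = 5,130 kWh heat; / 3.46 = 1,483 kWh in → × €0.283 = €419.59; + 5 × €7.85 standing = €458.84
Difference = |€619.29 − €458.84| = €160.45

€160.45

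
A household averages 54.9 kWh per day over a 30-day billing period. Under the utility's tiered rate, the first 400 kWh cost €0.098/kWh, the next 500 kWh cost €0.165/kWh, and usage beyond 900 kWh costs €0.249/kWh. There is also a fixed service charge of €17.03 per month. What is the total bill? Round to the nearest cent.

€324.73

Usage = 54.9 kWh/day × 30 days = 1647 kWh
First 400 kWh × €0.098 = €39.20
Next 500 kWh × €0.165 = €82.50
Remaining 747 kWh × €0.249 = €186.00
Energy charge = €307.70; + service €17.03 = €324.73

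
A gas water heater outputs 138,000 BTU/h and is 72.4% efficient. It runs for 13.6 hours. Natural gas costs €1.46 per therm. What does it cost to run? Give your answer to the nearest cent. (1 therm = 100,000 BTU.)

Heat delivered = 138,000 BTU/h × 13.6 h = 1,876,800 BTU
Gas input = 1,876,800 / 0.724 = 2,592,265 BTU
= 2,592,265 / 100,000 = 25.92 therm
Cost = 25.92 × €1.46/therm = €37.85

€37.85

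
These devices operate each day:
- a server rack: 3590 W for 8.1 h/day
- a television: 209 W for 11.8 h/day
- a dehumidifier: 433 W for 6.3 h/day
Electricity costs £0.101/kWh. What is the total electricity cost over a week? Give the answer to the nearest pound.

server rack: 3590 W × 8.1 h × 7 d = 203,553 Wh = 203.6 kWh
television: 209 W × 11.8 h × 7 d = 17,263 Wh = 17.26 kWh
dehumidifier: 433 W × 6.3 h × 7 d = 19,095 Wh = 19.1 kWh
Total energy = 203.6 + 17.26 + 19.1 = 239.9 kWh
Cost = 239.9 kWh × £0.101 = £24.23 ≈ £24

£24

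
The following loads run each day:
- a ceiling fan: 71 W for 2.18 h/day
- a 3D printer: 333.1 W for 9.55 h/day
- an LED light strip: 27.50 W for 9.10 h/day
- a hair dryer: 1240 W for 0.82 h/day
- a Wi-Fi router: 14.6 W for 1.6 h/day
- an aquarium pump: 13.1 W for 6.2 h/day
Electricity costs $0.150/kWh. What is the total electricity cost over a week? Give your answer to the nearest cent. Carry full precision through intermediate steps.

$4.94

ceiling fan: 71 W × 2.18 h × 7 d = 1,083 Wh = 1.083 kWh
3D printer: 333.1 W × 9.55 h × 7 d = 22,268 Wh = 22.27 kWh
LED light strip: 27.50 W × 9.10 h × 7 d = 1,752 Wh = 1.752 kWh
hair dryer: 1240 W × 0.82 h × 7 d = 7,118 Wh = 7.118 kWh
Wi-Fi router: 14.6 W × 1.6 h × 7 d = 164 Wh = 0.1635 kWh
aquarium pump: 13.1 W × 6.2 h × 7 d = 569 Wh = 0.5685 kWh
Total energy = 1.083 + 22.27 + 1.752 + 7.118 + 0.1635 + 0.5685 = 32.95 kWh
Cost = 32.95 kWh × $0.150 = $4.94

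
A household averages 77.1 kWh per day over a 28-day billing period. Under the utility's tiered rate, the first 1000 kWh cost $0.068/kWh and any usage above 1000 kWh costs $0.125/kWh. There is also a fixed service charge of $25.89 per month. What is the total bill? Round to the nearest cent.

$238.74

Usage = 77.1 kWh/day × 28 days = 2158.8 kWh
First 1000 kWh × $0.068 = $68.00
Remaining 1158.8 kWh × $0.125 = $144.85
Energy charge = $212.85; + service $25.89 = $238.74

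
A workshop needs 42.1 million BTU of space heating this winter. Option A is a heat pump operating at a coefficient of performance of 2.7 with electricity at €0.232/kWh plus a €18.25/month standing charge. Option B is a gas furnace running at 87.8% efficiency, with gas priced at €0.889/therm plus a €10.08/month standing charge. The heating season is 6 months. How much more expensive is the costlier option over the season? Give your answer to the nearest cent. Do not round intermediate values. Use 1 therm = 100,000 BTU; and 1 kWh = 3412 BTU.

€682.97

Heat load = 42.1 × 10⁶ BTU = 42,100,000 BTU
Gas: input = 42,100,000 / 0.878 = 47,949,886 BTU = 479.5 therm → 479.5 × €0.889 = €426.27; + 6 × €10.08 standing = €486.75
Heat pump: 42,100,000 BTU / 3412 = 12,340 kWh heat; / 2.7 = 4,570 kWh in → × €0.232 = €1,060.22; + 6 × €18.25 standing = €1,169.72
Difference = |€486.75 − €1,169.72| = €682.97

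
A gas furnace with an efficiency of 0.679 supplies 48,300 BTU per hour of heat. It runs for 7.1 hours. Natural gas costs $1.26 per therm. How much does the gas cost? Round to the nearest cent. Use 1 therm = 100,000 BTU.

$6.36

Heat delivered = 48,300 BTU/h × 7.1 h = 342,930 BTU
Gas input = 342,930 / 0.679 = 505,052 BTU
= 505,052 / 100,000 = 5.051 therm
Cost = 5.051 × $1.26/therm = $6.36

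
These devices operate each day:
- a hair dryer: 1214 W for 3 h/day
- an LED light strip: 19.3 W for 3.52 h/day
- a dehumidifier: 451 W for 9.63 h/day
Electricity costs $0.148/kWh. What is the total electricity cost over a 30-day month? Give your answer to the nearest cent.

$35.76

hair dryer: 1214 W × 3 h × 30 d = 109,260 Wh = 109.3 kWh
LED light strip: 19.3 W × 3.52 h × 30 d = 2,038 Wh = 2.038 kWh
dehumidifier: 451 W × 9.63 h × 30 d = 130,294 Wh = 130.3 kWh
Total energy = 109.3 + 2.038 + 130.3 = 241.6 kWh
Cost = 241.6 kWh × $0.148 = $35.76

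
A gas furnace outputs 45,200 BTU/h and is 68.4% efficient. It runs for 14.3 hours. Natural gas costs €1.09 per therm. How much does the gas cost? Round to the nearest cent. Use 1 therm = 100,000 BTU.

Heat delivered = 45,200 BTU/h × 14.3 h = 646,360 BTU
Gas input = 646,360 / 0.684 = 944,971 BTU
= 944,971 / 100,000 = 9.45 therm
Cost = 9.45 × €1.09/therm = €10.30

€10.30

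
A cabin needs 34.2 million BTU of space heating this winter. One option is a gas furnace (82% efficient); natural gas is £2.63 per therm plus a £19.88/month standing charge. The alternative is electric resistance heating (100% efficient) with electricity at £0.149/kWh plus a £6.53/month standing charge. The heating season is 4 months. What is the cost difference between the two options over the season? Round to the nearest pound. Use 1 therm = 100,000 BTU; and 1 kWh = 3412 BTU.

£343

Heat load = 34.2 × 10⁶ BTU = 34,200,000 BTU
Gas: input = 34,200,000 / 0.82 = 41,707,317 BTU = 417.1 therm → 417.1 × £2.63 = £1,096.90; + 4 × £19.88 standing = £1,176.42
Electric: 34,200,000 BTU / 3412 = 10,020 kWh → × £0.149 = £1,493.49; + 4 × £6.53 standing = £1,519.61
Difference = |£1,176.42 − £1,519.61| = £343.19 ≈ £343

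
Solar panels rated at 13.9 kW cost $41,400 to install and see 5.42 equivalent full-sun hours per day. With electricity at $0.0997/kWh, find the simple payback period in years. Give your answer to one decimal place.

15.1 years

Daily generation = 13.9 kW × 5.42 h = 75.34 kWh
Annual generation = 75.34 × 365 = 27498 kWh
Annual savings = 27498 × $0.0997 = $2,741.59
Payback = $41,400 / $2,741.59 = 15.1 years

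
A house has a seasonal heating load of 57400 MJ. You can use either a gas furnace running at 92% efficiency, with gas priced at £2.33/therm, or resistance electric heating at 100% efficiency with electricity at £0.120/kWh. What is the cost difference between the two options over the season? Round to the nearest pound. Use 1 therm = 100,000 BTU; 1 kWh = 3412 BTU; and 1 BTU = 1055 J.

£536

Heat load = 57400 MJ = 57,400,000,000 J / 1055 = 54,407,583 BTU
Gas: input = 54,407,583 / 0.92 = 59,138,677 BTU = 591.4 therm → 591.4 × £2.33 = £1,377.93
Electric: 54,407,583 BTU / 3412 = 15,950 kWh → × £0.120 = £1,913.51
Difference = |£1,377.93 − £1,913.51| = £535.58 ≈ £536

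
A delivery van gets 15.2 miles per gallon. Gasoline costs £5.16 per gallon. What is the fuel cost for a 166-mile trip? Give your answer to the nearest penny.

£56.35

Fuel = 166 mi / 15.2 mpg = 10.92 gal
Cost = 10.92 gal × £5.16/gal = £56.35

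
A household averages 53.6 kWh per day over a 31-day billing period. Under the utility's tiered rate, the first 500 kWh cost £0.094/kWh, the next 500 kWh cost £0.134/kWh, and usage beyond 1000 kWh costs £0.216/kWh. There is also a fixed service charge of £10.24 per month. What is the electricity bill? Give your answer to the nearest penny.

£267.15

Usage = 53.6 kWh/day × 31 days = 1661.6 kWh
First 500 kWh × £0.094 = £47.00
Next 500 kWh × £0.134 = £67.00
Remaining 661.6 kWh × £0.216 = £142.91
Energy charge = £256.91; + service £10.24 = £267.15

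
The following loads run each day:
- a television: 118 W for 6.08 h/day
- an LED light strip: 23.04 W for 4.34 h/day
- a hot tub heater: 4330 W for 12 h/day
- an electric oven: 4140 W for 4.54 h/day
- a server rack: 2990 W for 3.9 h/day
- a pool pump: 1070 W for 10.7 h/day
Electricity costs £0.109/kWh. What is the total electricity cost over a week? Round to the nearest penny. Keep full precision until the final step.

£72.24

television: 118 W × 6.08 h × 7 d = 5,022 Wh = 5.022 kWh
LED light strip: 23.04 W × 4.34 h × 7 d = 700 Wh = 0.7 kWh
hot tub heater: 4330 W × 12 h × 7 d = 363,720 Wh = 363.7 kWh
electric oven: 4140 W × 4.54 h × 7 d = 131,569 Wh = 131.6 kWh
server rack: 2990 W × 3.9 h × 7 d = 81,627 Wh = 81.63 kWh
pool pump: 1070 W × 10.7 h × 7 d = 80,143 Wh = 80.14 kWh
Total energy = 5.022 + 0.7 + 363.7 + 131.6 + 81.63 + 80.14 = 662.8 kWh
Cost = 662.8 kWh × £0.109 = £72.24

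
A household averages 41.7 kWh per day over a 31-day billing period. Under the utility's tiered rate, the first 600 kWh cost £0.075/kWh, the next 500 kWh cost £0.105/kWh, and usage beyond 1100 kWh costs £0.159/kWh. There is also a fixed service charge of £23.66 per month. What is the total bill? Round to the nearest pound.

£152

Usage = 41.7 kWh/day × 31 days = 1292.7 kWh
First 600 kWh × £0.075 = £45.00
Next 500 kWh × £0.105 = £52.50
Remaining 192.7 kWh × £0.159 = £30.64
Energy charge = £128.14; + service £23.66 = £151.80 ≈ £152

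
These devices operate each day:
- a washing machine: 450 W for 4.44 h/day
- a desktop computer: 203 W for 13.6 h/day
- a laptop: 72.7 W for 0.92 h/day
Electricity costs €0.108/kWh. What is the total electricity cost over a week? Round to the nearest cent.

€3.65

washing machine: 450 W × 4.44 h × 7 d = 13,986 Wh = 13.99 kWh
desktop computer: 203 W × 13.6 h × 7 d = 19,326 Wh = 19.33 kWh
laptop: 72.7 W × 0.92 h × 7 d = 468 Wh = 0.4682 kWh
Total energy = 13.99 + 19.33 + 0.4682 = 33.78 kWh
Cost = 33.78 kWh × €0.108 = €3.65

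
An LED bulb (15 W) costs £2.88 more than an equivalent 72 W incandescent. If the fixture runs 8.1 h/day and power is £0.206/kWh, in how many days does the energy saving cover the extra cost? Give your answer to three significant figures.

Power saved = 72 − 15 = 57 W
Daily energy saved = 57 W × 8.1 h = 461.7 Wh = 0.4617 kWh
Daily savings = 0.4617 × £0.206 = £0.0951
Payback = £2.88 / £0.0951 per day = 30.28 days

30.3 days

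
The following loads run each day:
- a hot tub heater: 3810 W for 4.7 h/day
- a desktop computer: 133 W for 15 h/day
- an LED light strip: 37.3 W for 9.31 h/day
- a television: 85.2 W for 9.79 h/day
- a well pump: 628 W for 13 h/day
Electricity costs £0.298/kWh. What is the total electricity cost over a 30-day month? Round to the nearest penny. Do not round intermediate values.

hot tub heater: 3810 W × 4.7 h × 30 d = 537,210 Wh = 537.2 kWh
desktop computer: 133 W × 15 h × 30 d = 59,850 Wh = 59.85 kWh
LED light strip: 37.3 W × 9.31 h × 30 d = 10,418 Wh = 10.42 kWh
television: 85.2 W × 9.79 h × 30 d = 25,023 Wh = 25.02 kWh
well pump: 628 W × 13 h × 30 d = 244,920 Wh = 244.9 kWh
Total energy = 537.2 + 59.85 + 10.42 + 25.02 + 244.9 = 877.4 kWh
Cost = 877.4 kWh × £0.298 = £261.47

£261.47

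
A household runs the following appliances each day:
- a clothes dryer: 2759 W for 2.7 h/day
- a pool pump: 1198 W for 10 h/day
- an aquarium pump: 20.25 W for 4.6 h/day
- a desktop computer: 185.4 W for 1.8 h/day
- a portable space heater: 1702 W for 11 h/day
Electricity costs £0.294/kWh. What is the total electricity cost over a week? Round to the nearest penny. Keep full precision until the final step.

clothes dryer: 2759 W × 2.7 h × 7 d = 52,145 Wh = 52.15 kWh
pool pump: 1198 W × 10 h × 7 d = 83,860 Wh = 83.86 kWh
aquarium pump: 20.25 W × 4.6 h × 7 d = 652 Wh = 0.652 kWh
desktop computer: 185.4 W × 1.8 h × 7 d = 2,336 Wh = 2.336 kWh
portable space heater: 1702 W × 11 h × 7 d = 131,054 Wh = 131.1 kWh
Total energy = 52.15 + 83.86 + 0.652 + 2.336 + 131.1 = 270 kWh
Cost = 270 kWh × £0.294 = £79.39

£79.39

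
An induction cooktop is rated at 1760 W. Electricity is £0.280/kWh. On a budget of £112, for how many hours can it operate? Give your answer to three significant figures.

Energy budget = £112 / £0.280 per kWh = 400 kWh = 400,000 Wh
Runtime = 400,000 Wh / 1760 W = 227.3 h

227 h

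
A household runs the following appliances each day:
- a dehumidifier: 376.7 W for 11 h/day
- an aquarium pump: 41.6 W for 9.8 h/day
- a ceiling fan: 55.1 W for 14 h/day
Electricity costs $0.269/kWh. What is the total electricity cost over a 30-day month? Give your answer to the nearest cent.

dehumidifier: 376.7 W × 11 h × 30 d = 124,311 Wh = 124.3 kWh
aquarium pump: 41.6 W × 9.8 h × 30 d = 12,230 Wh = 12.23 kWh
ceiling fan: 55.1 W × 14 h × 30 d = 23,142 Wh = 23.14 kWh
Total energy = 124.3 + 12.23 + 23.14 = 159.7 kWh
Cost = 159.7 kWh × $0.269 = $42.95

$42.95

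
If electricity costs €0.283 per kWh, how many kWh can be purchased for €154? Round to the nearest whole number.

€154 / €0.283 per kWh = 544.2 kWh

544 kWh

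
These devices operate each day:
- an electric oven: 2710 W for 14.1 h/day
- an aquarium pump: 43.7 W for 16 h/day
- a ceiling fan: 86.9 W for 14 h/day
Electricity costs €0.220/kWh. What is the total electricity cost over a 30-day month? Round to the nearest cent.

€264.84

electric oven: 2710 W × 14.1 h × 30 d = 1,146,330 Wh = 1,146 kWh
aquarium pump: 43.7 W × 16 h × 30 d = 20,976 Wh = 20.98 kWh
ceiling fan: 86.9 W × 14 h × 30 d = 36,498 Wh = 36.5 kWh
Total energy = 1,146 + 20.98 + 36.5 = 1,204 kWh
Cost = 1,204 kWh × €0.220 = €264.84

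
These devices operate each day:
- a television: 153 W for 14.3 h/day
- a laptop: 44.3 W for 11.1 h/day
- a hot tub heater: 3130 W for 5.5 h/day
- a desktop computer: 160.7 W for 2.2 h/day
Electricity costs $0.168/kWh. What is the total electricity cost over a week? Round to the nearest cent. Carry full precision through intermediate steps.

television: 153 W × 14.3 h × 7 d = 15,315 Wh = 15.32 kWh
laptop: 44.3 W × 11.1 h × 7 d = 3,442 Wh = 3.442 kWh
hot tub heater: 3130 W × 5.5 h × 7 d = 120,505 Wh = 120.5 kWh
desktop computer: 160.7 W × 2.2 h × 7 d = 2,475 Wh = 2.475 kWh
Total energy = 15.32 + 3.442 + 120.5 + 2.475 = 141.7 kWh
Cost = 141.7 kWh × $0.168 = $23.81

$23.81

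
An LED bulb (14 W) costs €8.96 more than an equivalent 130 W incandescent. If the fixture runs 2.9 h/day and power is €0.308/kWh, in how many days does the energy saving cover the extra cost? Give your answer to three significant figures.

Power saved = 130 − 14 = 116 W
Daily energy saved = 116 W × 2.9 h = 336.4 Wh = 0.3364 kWh
Daily savings = 0.3364 × €0.308 = €0.1036
Payback = €8.96 / €0.1036 per day = 86.48 days

86.5 days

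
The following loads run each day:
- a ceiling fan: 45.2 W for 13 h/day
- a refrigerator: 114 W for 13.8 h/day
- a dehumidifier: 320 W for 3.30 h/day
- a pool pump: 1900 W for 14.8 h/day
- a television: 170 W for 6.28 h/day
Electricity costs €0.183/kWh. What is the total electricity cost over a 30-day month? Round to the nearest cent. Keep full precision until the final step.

ceiling fan: 45.2 W × 13 h × 30 d = 17,628 Wh = 17.63 kWh
refrigerator: 114 W × 13.8 h × 30 d = 47,196 Wh = 47.2 kWh
dehumidifier: 320 W × 3.30 h × 30 d = 31,680 Wh = 31.68 kWh
pool pump: 1900 W × 14.8 h × 30 d = 843,600 Wh = 843.6 kWh
television: 170 W × 6.28 h × 30 d = 32,028 Wh = 32.03 kWh
Total energy = 17.63 + 47.2 + 31.68 + 843.6 + 32.03 = 972.1 kWh
Cost = 972.1 kWh × €0.183 = €177.90

€177.90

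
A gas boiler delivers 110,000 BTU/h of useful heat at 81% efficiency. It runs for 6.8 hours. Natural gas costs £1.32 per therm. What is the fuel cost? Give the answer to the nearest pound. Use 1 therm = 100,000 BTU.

£12

Heat delivered = 110,000 BTU/h × 6.8 h = 748,000 BTU
Gas input = 748,000 / 0.81 = 923,457 BTU
= 923,457 / 100,000 = 9.235 therm
Cost = 9.235 × £1.32/therm = £12.19 ≈ £12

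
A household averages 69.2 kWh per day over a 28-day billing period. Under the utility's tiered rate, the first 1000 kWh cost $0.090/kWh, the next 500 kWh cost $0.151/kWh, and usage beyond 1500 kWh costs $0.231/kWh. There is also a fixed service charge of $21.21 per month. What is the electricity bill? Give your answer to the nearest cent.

$287.80

Usage = 69.2 kWh/day × 28 days = 1937.6 kWh
First 1000 kWh × $0.090 = $90.00
Next 500 kWh × $0.151 = $75.50
Remaining 437.6 kWh × $0.231 = $101.09
Energy charge = $266.59; + service $21.21 = $287.80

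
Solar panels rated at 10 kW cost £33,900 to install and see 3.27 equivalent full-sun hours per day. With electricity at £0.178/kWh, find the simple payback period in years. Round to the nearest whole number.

16 years

Daily generation = 10 kW × 3.27 h = 32.7 kWh
Annual generation = 32.7 × 365 = 11936 kWh
Annual savings = 11936 × £0.178 = £2,124.52
Payback = £33,900 / £2,124.52 = 16 years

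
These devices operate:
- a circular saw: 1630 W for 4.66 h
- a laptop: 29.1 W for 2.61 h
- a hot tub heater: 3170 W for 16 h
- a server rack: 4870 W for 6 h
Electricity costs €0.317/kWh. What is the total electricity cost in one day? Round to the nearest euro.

€28

circular saw: 1630 W × 4.66 h = 7,596 Wh = 7.596 kWh
laptop: 29.1 W × 2.61 h = 76 Wh = 0.07595 kWh
hot tub heater: 3170 W × 16 h = 50,720 Wh = 50.72 kWh
server rack: 4870 W × 6 h = 29,220 Wh = 29.22 kWh
Total energy = 7.596 + 0.07595 + 50.72 + 29.22 = 87.61 kWh
Cost = 87.61 kWh × €0.317 = €27.77 ≈ €28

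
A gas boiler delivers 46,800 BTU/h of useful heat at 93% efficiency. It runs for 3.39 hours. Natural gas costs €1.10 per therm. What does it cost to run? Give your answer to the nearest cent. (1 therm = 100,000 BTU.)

€1.88

Heat delivered = 46,800 BTU/h × 3.39 h = 158,652 BTU
Gas input = 158,652 / 0.93 = 170,594 BTU
= 170,594 / 100,000 = 1.706 therm
Cost = 1.706 × €1.10/therm = €1.88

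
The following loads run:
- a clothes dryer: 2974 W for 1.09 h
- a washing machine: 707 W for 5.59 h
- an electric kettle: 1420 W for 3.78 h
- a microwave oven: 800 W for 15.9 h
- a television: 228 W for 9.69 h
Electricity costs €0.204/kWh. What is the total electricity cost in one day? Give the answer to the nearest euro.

€6

clothes dryer: 2974 W × 1.09 h = 3,242 Wh = 3.242 kWh
washing machine: 707 W × 5.59 h = 3,952 Wh = 3.952 kWh
electric kettle: 1420 W × 3.78 h = 5,368 Wh = 5.368 kWh
microwave oven: 800 W × 15.9 h = 12,720 Wh = 12.72 kWh
television: 228 W × 9.69 h = 2,209 Wh = 2.209 kWh
Total energy = 3.242 + 3.952 + 5.368 + 12.72 + 2.209 = 27.49 kWh
Cost = 27.49 kWh × €0.204 = €5.61 ≈ €6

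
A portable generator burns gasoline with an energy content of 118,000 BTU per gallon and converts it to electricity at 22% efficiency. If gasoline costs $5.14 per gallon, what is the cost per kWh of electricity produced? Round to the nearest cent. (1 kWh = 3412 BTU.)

$0.68

Electrical output per gallon = 118,000 BTU × 0.22 / 3412 BTU/kWh = 7.608 kWh
Cost per kWh = $5.14 / 7.608 kWh = $0.676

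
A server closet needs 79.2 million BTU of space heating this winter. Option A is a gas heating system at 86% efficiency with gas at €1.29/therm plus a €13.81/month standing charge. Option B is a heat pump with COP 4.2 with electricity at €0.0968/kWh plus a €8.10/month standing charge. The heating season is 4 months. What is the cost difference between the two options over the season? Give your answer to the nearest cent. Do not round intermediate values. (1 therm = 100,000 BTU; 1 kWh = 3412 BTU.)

€675.85

Heat load = 79.2 × 10⁶ BTU = 79,200,000 BTU
Gas: input = 79,200,000 / 0.86 = 92,093,023 BTU = 920.9 therm → 920.9 × €1.29 = €1,188.00; + 4 × €13.81 standing = €1,243.24
Heat pump: 79,200,000 BTU / 3412 = 23,210 kWh heat; / 4.2 = 5,527 kWh in → × €0.0968 = €534.99; + 4 × €8.10 standing = €567.39
Difference = |€1,243.24 − €567.39| = €675.85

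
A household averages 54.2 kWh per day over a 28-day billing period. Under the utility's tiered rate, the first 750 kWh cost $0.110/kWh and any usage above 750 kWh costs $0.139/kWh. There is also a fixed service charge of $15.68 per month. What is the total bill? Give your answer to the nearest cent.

Usage = 54.2 kWh/day × 28 days = 1517.6 kWh
First 750 kWh × $0.110 = $82.50
Remaining 767.6 kWh × $0.139 = $106.70
Energy charge = $189.20; + service $15.68 = $204.88

$204.88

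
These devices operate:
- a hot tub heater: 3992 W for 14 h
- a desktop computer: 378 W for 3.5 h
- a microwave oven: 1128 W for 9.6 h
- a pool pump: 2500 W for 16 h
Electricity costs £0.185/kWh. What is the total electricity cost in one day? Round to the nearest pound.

£20

hot tub heater: 3992 W × 14 h = 55,888 Wh = 55.89 kWh
desktop computer: 378 W × 3.5 h = 1,323 Wh = 1.323 kWh
microwave oven: 1128 W × 9.6 h = 10,829 Wh = 10.83 kWh
pool pump: 2500 W × 16 h = 40,000 Wh = 40 kWh
Total energy = 55.89 + 1.323 + 10.83 + 40 = 108 kWh
Cost = 108 kWh × £0.185 = £19.99 ≈ £20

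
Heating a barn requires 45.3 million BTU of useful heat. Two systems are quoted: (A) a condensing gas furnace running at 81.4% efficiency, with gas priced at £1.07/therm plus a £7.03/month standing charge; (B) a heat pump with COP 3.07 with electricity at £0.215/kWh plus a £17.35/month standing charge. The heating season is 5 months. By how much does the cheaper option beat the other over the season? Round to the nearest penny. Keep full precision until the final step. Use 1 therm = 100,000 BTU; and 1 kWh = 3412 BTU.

£385.93

Heat load = 45.3 × 10⁶ BTU = 45,300,000 BTU
Gas: input = 45,300,000 / 0.814 = 55,651,106 BTU = 556.5 therm → 556.5 × £1.07 = £595.47; + 5 × £7.03 standing = £630.62
Heat pump: 45,300,000 BTU / 3412 = 13,280 kWh heat; / 3.07 = 4,325 kWh in → × £0.215 = £929.80; + 5 × £17.35 standing = £1,016.55
Difference = |£630.62 − £1,016.55| = £385.93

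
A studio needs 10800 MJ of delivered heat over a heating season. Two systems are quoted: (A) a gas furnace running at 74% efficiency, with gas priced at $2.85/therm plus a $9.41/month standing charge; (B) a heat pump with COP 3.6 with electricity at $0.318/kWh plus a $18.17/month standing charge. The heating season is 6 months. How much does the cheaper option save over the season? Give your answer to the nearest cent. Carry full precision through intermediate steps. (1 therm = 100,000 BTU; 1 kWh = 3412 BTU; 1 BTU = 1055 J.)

Heat load = 10800 MJ = 10,800,000,000 J / 1055 = 10,236,967 BTU
Gas: input = 10,236,967 / 0.74 = 13,833,739 BTU = 138.3 therm → 138.3 × $2.85 = $394.26; + 6 × $9.41 standing = $450.72
Heat pump: 10,236,967 BTU / 3412 = 3,000 kWh heat; / 3.6 = 833.4 kWh in → × $0.318 = $265.03; + 6 × $18.17 standing = $374.05
Difference = |$450.72 − $374.05| = $76.68

$76.68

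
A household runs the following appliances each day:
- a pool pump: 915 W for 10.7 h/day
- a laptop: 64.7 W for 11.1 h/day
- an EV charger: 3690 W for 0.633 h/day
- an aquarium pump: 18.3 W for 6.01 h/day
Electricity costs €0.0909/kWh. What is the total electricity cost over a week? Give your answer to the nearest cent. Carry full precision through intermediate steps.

pool pump: 915 W × 10.7 h × 7 d = 68,534 Wh = 68.53 kWh
laptop: 64.7 W × 11.1 h × 7 d = 5,027 Wh = 5.027 kWh
EV charger: 3690 W × 0.633 h × 7 d = 16,350 Wh = 16.35 kWh
aquarium pump: 18.3 W × 6.01 h × 7 d = 770 Wh = 0.7699 kWh
Total energy = 68.53 + 5.027 + 16.35 + 0.7699 = 90.68 kWh
Cost = 90.68 kWh × €0.0909 = €8.24

€8.24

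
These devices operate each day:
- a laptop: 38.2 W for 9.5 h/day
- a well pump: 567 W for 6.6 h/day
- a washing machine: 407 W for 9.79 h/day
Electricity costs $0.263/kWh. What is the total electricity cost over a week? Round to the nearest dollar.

$15

laptop: 38.2 W × 9.5 h × 7 d = 2,540 Wh = 2.54 kWh
well pump: 567 W × 6.6 h × 7 d = 26,195 Wh = 26.2 kWh
washing machine: 407 W × 9.79 h × 7 d = 27,892 Wh = 27.89 kWh
Total energy = 2.54 + 26.2 + 27.89 = 56.63 kWh
Cost = 56.63 kWh × $0.263 = $14.89 ≈ $15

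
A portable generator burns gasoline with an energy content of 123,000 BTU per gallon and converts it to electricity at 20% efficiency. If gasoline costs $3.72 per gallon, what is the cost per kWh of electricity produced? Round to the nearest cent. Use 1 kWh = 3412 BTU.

$0.52

Electrical output per gallon = 123,000 BTU × 0.20 / 3412 BTU/kWh = 7.21 kWh
Cost per kWh = $3.72 / 7.21 kWh = $0.516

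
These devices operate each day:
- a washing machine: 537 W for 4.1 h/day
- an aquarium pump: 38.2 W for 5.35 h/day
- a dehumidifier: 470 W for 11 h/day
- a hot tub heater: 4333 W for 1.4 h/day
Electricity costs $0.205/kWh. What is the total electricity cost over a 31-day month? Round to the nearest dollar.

$87

washing machine: 537 W × 4.1 h × 31 d = 68,253 Wh = 68.25 kWh
aquarium pump: 38.2 W × 5.35 h × 31 d = 6,335 Wh = 6.335 kWh
dehumidifier: 470 W × 11 h × 31 d = 160,270 Wh = 160.3 kWh
hot tub heater: 4333 W × 1.4 h × 31 d = 188,052 Wh = 188.1 kWh
Total energy = 68.25 + 6.335 + 160.3 + 188.1 = 422.9 kWh
Cost = 422.9 kWh × $0.205 = $86.70 ≈ $87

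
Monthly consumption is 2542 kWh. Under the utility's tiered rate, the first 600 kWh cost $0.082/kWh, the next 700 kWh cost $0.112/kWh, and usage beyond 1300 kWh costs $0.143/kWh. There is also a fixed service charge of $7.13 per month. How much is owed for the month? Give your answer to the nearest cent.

$312.34

First 600 kWh × $0.082 = $49.20
Next 700 kWh × $0.112 = $78.40
Remaining 1242 kWh × $0.143 = $177.61
Energy charge = $305.21; + service $7.13 = $312.34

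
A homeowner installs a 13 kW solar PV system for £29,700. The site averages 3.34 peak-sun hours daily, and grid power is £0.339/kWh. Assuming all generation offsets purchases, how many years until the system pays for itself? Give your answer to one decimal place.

5.5 years

Daily generation = 13 kW × 3.34 h = 43.42 kWh
Annual generation = 43.42 × 365 = 15848 kWh
Annual savings = 15848 × £0.339 = £5,372.57
Payback = £29,700 / £5,372.57 = 5.53 years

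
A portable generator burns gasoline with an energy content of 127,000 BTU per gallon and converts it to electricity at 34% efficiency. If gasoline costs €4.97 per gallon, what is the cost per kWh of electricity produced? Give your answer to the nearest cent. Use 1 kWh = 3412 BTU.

€0.39

Electrical output per gallon = 127,000 BTU × 0.34 / 3412 BTU/kWh = 12.66 kWh
Cost per kWh = €4.97 / 12.66 kWh = €0.393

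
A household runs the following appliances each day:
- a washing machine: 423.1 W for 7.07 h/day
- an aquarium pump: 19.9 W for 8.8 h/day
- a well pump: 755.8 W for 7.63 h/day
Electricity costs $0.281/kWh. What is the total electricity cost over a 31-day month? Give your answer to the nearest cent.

washing machine: 423.1 W × 7.07 h × 31 d = 92,731 Wh = 92.73 kWh
aquarium pump: 19.9 W × 8.8 h × 31 d = 5,429 Wh = 5.429 kWh
well pump: 755.8 W × 7.63 h × 31 d = 178,769 Wh = 178.8 kWh
Total energy = 92.73 + 5.429 + 178.8 = 276.9 kWh
Cost = 276.9 kWh × $0.281 = $77.82

$77.82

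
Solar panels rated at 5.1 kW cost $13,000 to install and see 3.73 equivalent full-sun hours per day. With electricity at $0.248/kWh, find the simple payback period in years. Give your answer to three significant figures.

Daily generation = 5.1 kW × 3.73 h = 19.02 kWh
Annual generation = 19.02 × 365 = 6943.4 kWh
Annual savings = 6943.4 × $0.248 = $1,721.96
Payback = $13,000 / $1,721.96 = 7.55 years

7.55 years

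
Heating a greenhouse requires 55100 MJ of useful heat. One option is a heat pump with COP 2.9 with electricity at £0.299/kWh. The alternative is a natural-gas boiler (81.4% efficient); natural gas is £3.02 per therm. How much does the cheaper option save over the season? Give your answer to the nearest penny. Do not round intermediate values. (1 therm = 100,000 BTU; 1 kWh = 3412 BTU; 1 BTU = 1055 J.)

Heat load = 55100 MJ = 55,100,000,000 J / 1055 = 52,227,488 BTU
Gas: input = 52,227,488 / 0.814 = 64,161,533 BTU = 641.6 therm → 641.6 × £3.02 = £1,937.68
Heat pump: 52,227,488 BTU / 3412 = 15,310 kWh heat; / 2.9 = 5,278 kWh in → × £0.299 = £1,578.20
Difference = |£1,937.68 − £1,578.20| = £359.47

£359.47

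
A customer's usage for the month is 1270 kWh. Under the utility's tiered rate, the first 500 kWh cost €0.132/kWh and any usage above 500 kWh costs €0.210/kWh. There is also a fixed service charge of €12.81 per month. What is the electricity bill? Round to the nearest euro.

€241

First 500 kWh × €0.132 = €66.00
Remaining 770 kWh × €0.210 = €161.70
Energy charge = €227.70; + service €12.81 = €240.51 ≈ €241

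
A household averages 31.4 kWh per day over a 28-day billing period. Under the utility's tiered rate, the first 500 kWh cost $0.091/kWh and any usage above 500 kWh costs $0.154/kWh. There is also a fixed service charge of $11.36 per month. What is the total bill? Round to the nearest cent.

$115.26

Usage = 31.4 kWh/day × 28 days = 879.2 kWh
First 500 kWh × $0.091 = $45.50
Remaining 379.2 kWh × $0.154 = $58.40
Energy charge = $103.90; + service $11.36 = $115.26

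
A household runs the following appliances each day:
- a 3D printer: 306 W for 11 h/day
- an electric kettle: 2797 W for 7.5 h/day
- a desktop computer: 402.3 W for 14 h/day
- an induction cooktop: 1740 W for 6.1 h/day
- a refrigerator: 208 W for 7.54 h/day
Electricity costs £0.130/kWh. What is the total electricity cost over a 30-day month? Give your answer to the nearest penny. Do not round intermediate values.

£164.42

3D printer: 306 W × 11 h × 30 d = 100,980 Wh = 101 kWh
electric kettle: 2797 W × 7.5 h × 30 d = 629,325 Wh = 629.3 kWh
desktop computer: 402.3 W × 14 h × 30 d = 168,966 Wh = 169 kWh
induction cooktop: 1740 W × 6.1 h × 30 d = 318,420 Wh = 318.4 kWh
refrigerator: 208 W × 7.54 h × 30 d = 47,050 Wh = 47.05 kWh
Total energy = 101 + 629.3 + 169 + 318.4 + 47.05 = 1,265 kWh
Cost = 1,265 kWh × £0.130 = £164.42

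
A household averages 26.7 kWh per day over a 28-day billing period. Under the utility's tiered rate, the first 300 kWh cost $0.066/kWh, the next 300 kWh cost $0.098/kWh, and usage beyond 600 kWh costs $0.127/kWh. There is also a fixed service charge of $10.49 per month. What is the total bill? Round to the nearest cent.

$78.44

Usage = 26.7 kWh/day × 28 days = 747.6 kWh
First 300 kWh × $0.066 = $19.80
Next 300 kWh × $0.098 = $29.40
Remaining 147.6 kWh × $0.127 = $18.75
Energy charge = $67.95; + service $10.49 = $78.44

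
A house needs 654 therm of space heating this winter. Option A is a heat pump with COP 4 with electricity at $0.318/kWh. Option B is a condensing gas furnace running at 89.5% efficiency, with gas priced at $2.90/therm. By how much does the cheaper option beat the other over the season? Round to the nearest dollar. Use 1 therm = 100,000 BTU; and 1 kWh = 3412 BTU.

$595

Heat load = 654 therm × 100,000 = 65,400,000 BTU
Gas: input = 65,400,000 / 0.895 = 73,072,626 BTU = 730.7 therm → 730.7 × $2.90 = $2,119.11
Heat pump: 65,400,000 BTU / 3412 = 19,170 kWh heat; / 4 = 4,792 kWh in → × $0.318 = $1,523.83
Difference = |$2,119.11 − $1,523.83| = $595.28 ≈ $595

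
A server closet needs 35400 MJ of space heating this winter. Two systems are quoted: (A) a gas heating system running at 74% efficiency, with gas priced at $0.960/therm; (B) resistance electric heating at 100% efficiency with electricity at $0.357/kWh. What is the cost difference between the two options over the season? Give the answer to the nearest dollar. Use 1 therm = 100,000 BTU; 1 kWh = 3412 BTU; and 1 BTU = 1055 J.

Heat load = 35400 MJ = 35,400,000,000 J / 1055 = 33,554,502 BTU
Gas: input = 33,554,502 / 0.74 = 45,343,922 BTU = 453.4 therm → 453.4 × $0.960 = $435.30
Electric: 33,554,502 BTU / 3412 = 9,834 kWh → × $0.357 = $3,510.83
Difference = |$435.30 − $3,510.83| = $3,075.53 ≈ $3076

$3076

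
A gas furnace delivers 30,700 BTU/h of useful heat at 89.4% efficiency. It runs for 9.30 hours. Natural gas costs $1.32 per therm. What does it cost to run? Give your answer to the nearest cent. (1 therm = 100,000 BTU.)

Heat delivered = 30,700 BTU/h × 9.30 h = 285,510 BTU
Gas input = 285,510 / 0.894 = 319,362 BTU
= 319,362 / 100,000 = 3.194 therm
Cost = 3.194 × $1.32/therm = $4.22

$4.22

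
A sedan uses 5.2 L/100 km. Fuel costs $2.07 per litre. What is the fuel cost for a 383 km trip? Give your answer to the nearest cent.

$41.23

Fuel = 5.2 L/100 km × 383 km / 100 = 19.92 L
Cost = 19.92 L × $2.07/L = $41.23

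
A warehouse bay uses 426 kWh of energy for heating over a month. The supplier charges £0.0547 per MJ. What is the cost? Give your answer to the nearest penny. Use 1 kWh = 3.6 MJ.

426 kWh × (3.6 MJ/kWh) = 1,534 MJ
Cost = 1,534 MJ × £0.0547/MJ = £83.89

£83.89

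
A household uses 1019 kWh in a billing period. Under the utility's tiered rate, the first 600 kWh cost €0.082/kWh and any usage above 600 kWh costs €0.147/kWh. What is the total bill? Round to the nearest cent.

First 600 kWh × €0.082 = €49.20
Remaining 419 kWh × €0.147 = €61.59
Total = €110.79

€110.79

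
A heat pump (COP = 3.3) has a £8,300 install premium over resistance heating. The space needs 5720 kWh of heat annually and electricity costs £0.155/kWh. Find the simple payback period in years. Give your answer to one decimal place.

13.4 years

Resistance: 5720 kWh × £0.155 = £886.60/yr
Heat pump: 5720 / 3.3 = 1733 kWh in → × £0.155 = £268.67/yr
Annual savings = £617.93
Payback = £8,300 / £617.93 = 13.4 years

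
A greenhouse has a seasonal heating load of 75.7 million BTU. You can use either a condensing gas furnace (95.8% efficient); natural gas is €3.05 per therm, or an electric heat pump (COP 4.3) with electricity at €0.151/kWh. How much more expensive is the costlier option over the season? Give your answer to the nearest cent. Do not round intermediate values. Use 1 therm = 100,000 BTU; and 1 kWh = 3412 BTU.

Heat load = 75.7 × 10⁶ BTU = 75,700,000 BTU
Gas: input = 75,700,000 / 0.958 = 79,018,789 BTU = 790.2 therm → 790.2 × €3.05 = €2,410.07
Heat pump: 75,700,000 BTU / 3412 = 22,190 kWh heat; / 4.3 = 5,160 kWh in → × €0.151 = €779.10
Difference = |€2,410.07 − €779.10| = €1,630.97

€1630.97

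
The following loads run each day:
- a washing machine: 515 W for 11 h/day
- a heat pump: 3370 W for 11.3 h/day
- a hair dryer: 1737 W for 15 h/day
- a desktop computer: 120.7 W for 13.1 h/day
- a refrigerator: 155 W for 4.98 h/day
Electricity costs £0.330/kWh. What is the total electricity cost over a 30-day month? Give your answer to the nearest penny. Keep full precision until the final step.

washing machine: 515 W × 11 h × 30 d = 169,950 Wh = 169.9 kWh
heat pump: 3370 W × 11.3 h × 30 d = 1,142,430 Wh = 1,142 kWh
hair dryer: 1737 W × 15 h × 30 d = 781,650 Wh = 781.6 kWh
desktop computer: 120.7 W × 13.1 h × 30 d = 47,435 Wh = 47.44 kWh
refrigerator: 155 W × 4.98 h × 30 d = 23,157 Wh = 23.16 kWh
Total energy = 169.9 + 1,142 + 781.6 + 47.44 + 23.16 = 2,165 kWh
Cost = 2,165 kWh × £0.330 = £714.33

£714.33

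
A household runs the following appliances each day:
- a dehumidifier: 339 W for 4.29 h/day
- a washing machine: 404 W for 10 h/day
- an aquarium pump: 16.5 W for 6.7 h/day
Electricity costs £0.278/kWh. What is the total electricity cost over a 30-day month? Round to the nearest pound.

dehumidifier: 339 W × 4.29 h × 30 d = 43,629 Wh = 43.63 kWh
washing machine: 404 W × 10 h × 30 d = 121,200 Wh = 121.2 kWh
aquarium pump: 16.5 W × 6.7 h × 30 d = 3,316 Wh = 3.317 kWh
Total energy = 43.63 + 121.2 + 3.317 = 168.1 kWh
Cost = 168.1 kWh × £0.278 = £46.74 ≈ £47

£47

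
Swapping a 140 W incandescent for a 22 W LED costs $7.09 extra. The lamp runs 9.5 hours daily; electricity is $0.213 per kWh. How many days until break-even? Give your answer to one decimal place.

Power saved = 140 − 22 = 118 W
Daily energy saved = 118 W × 9.5 h = 1121 Wh = 1.121 kWh
Daily savings = 1.121 × $0.213 = $0.2388
Payback = $7.09 / $0.2388 per day = 29.69 days

29.7 days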